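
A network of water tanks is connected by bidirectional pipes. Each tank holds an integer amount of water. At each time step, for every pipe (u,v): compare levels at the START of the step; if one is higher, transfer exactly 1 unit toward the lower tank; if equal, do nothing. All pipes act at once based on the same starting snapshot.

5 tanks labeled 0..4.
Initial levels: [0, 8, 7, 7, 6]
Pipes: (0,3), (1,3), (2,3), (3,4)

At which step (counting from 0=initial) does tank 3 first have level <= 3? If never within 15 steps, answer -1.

Step 1: flows [3->0,1->3,2=3,3->4] -> levels [1 7 7 6 7]
Step 2: flows [3->0,1->3,2->3,4->3] -> levels [2 6 6 8 6]
Step 3: flows [3->0,3->1,3->2,3->4] -> levels [3 7 7 4 7]
Step 4: flows [3->0,1->3,2->3,4->3] -> levels [4 6 6 6 6]
Step 5: flows [3->0,1=3,2=3,3=4] -> levels [5 6 6 5 6]
Step 6: flows [0=3,1->3,2->3,4->3] -> levels [5 5 5 8 5]
Step 7: flows [3->0,3->1,3->2,3->4] -> levels [6 6 6 4 6]
Step 8: flows [0->3,1->3,2->3,4->3] -> levels [5 5 5 8 5]
  -> period-2 cycle (repeats step 6); tank 3 never drops to <=3
Tank 3 never reaches <=3 within 15 steps

Answer: -1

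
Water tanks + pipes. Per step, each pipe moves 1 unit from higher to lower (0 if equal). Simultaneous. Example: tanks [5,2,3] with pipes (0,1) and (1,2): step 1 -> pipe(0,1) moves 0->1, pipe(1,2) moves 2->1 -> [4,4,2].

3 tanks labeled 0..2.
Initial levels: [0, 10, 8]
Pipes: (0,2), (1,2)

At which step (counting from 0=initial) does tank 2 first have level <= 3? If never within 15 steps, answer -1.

Answer: -1

Derivation:
Step 1: flows [2->0,1->2] -> levels [1 9 8]
Step 2: flows [2->0,1->2] -> levels [2 8 8]
Step 3: flows [2->0,1=2] -> levels [3 8 7]
Step 4: flows [2->0,1->2] -> levels [4 7 7]
Step 5: flows [2->0,1=2] -> levels [5 7 6]
Step 6: flows [2->0,1->2] -> levels [6 6 6]
Step 7: flows [0=2,1=2] -> levels [6 6 6]
  -> stable; tank 2 stays at 6 > 3
Tank 2 never reaches <=3 within 15 steps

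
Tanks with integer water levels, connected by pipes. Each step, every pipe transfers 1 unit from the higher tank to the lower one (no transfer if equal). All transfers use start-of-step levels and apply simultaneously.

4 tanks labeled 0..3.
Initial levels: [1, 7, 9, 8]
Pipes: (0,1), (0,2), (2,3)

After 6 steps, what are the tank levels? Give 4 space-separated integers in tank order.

Answer: 7 6 5 7

Derivation:
Step 1: flows [1->0,2->0,2->3] -> levels [3 6 7 9]
Step 2: flows [1->0,2->0,3->2] -> levels [5 5 7 8]
Step 3: flows [0=1,2->0,3->2] -> levels [6 5 7 7]
Step 4: flows [0->1,2->0,2=3] -> levels [6 6 6 7]
Step 5: flows [0=1,0=2,3->2] -> levels [6 6 7 6]
Step 6: flows [0=1,2->0,2->3] -> levels [7 6 5 7]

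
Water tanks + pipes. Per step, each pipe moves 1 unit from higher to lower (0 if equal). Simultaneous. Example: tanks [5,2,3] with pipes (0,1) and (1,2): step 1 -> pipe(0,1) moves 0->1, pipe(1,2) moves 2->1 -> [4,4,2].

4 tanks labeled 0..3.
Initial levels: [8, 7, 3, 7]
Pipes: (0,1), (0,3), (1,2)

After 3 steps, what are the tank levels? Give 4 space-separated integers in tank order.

Step 1: flows [0->1,0->3,1->2] -> levels [6 7 4 8]
Step 2: flows [1->0,3->0,1->2] -> levels [8 5 5 7]
Step 3: flows [0->1,0->3,1=2] -> levels [6 6 5 8]

Answer: 6 6 5 8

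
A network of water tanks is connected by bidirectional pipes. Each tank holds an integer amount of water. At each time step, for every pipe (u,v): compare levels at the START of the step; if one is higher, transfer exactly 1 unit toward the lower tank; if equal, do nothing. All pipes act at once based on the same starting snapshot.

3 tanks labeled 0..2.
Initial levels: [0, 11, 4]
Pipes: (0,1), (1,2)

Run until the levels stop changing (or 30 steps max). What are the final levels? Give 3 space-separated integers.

Answer: 5 5 5

Derivation:
Step 1: flows [1->0,1->2] -> levels [1 9 5]
Step 2: flows [1->0,1->2] -> levels [2 7 6]
Step 3: flows [1->0,1->2] -> levels [3 5 7]
Step 4: flows [1->0,2->1] -> levels [4 5 6]
Step 5: flows [1->0,2->1] -> levels [5 5 5]
Step 6: flows [0=1,1=2] -> levels [5 5 5]
  -> stable (no change)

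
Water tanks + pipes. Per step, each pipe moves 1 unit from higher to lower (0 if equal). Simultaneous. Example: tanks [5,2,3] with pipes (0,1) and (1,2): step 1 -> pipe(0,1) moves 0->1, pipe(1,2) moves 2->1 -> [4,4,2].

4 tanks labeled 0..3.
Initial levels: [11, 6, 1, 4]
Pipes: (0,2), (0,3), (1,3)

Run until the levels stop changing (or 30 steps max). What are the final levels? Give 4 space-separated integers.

Answer: 6 6 5 5

Derivation:
Step 1: flows [0->2,0->3,1->3] -> levels [9 5 2 6]
Step 2: flows [0->2,0->3,3->1] -> levels [7 6 3 6]
Step 3: flows [0->2,0->3,1=3] -> levels [5 6 4 7]
Step 4: flows [0->2,3->0,3->1] -> levels [5 7 5 5]
Step 5: flows [0=2,0=3,1->3] -> levels [5 6 5 6]
Step 6: flows [0=2,3->0,1=3] -> levels [6 6 5 5]
Step 7: flows [0->2,0->3,1->3] -> levels [4 5 6 7]
Step 8: flows [2->0,3->0,3->1] -> levels [6 6 5 5]
  -> period-2 cycle: step 8 state = step 6 state; never stabilizes
  -> state at step 30: (30-6) mod 2 = 0, same as step 6 -> [6 6 5 5]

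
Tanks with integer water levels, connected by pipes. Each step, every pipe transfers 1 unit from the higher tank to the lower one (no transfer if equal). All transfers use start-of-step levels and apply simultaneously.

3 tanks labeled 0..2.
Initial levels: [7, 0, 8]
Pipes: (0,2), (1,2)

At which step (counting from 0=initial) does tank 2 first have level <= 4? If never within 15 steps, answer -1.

Step 1: flows [2->0,2->1] -> levels [8 1 6]
Step 2: flows [0->2,2->1] -> levels [7 2 6]
Step 3: flows [0->2,2->1] -> levels [6 3 6]
Step 4: flows [0=2,2->1] -> levels [6 4 5]
Step 5: flows [0->2,2->1] -> levels [5 5 5]
Step 6: flows [0=2,1=2] -> levels [5 5 5]
  -> stable; tank 2 stays at 5 > 4
Tank 2 never reaches <=4 within 15 steps

Answer: -1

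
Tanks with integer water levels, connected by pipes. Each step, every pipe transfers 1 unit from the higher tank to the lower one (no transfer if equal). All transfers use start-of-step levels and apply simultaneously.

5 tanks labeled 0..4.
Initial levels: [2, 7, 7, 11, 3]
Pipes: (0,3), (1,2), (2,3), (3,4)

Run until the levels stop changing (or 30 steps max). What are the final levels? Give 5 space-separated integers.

Step 1: flows [3->0,1=2,3->2,3->4] -> levels [3 7 8 8 4]
Step 2: flows [3->0,2->1,2=3,3->4] -> levels [4 8 7 6 5]
Step 3: flows [3->0,1->2,2->3,3->4] -> levels [5 7 7 5 6]
Step 4: flows [0=3,1=2,2->3,4->3] -> levels [5 7 6 7 5]
Step 5: flows [3->0,1->2,3->2,3->4] -> levels [6 6 8 4 6]
Step 6: flows [0->3,2->1,2->3,4->3] -> levels [5 7 6 7 5]
  -> period-2 cycle: step 6 state = step 4 state; never stabilizes
  -> state at step 30: (30-4) mod 2 = 0, same as step 4 -> [5 7 6 7 5]

Answer: 5 7 6 7 5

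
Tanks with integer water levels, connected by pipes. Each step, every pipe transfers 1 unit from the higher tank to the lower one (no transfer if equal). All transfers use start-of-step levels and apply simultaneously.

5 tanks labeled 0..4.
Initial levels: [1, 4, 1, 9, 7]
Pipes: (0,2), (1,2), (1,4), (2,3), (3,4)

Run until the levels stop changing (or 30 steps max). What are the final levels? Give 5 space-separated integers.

Step 1: flows [0=2,1->2,4->1,3->2,3->4] -> levels [1 4 3 7 7]
Step 2: flows [2->0,1->2,4->1,3->2,3=4] -> levels [2 4 4 6 6]
Step 3: flows [2->0,1=2,4->1,3->2,3=4] -> levels [3 5 4 5 5]
Step 4: flows [2->0,1->2,1=4,3->2,3=4] -> levels [4 4 5 4 5]
Step 5: flows [2->0,2->1,4->1,2->3,4->3] -> levels [5 6 2 6 3]
Step 6: flows [0->2,1->2,1->4,3->2,3->4] -> levels [4 4 5 4 5]
  -> period-2 cycle: step 6 state = step 4 state; never stabilizes
  -> state at step 30: (30-4) mod 2 = 0, same as step 4 -> [4 4 5 4 5]

Answer: 4 4 5 4 5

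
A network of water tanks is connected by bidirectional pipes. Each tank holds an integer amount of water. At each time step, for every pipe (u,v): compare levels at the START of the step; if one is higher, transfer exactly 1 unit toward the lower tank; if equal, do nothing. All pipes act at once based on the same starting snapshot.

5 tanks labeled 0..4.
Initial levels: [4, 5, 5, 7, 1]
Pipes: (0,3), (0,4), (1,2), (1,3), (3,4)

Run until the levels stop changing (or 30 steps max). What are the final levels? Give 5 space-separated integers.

Step 1: flows [3->0,0->4,1=2,3->1,3->4] -> levels [4 6 5 4 3]
Step 2: flows [0=3,0->4,1->2,1->3,3->4] -> levels [3 4 6 4 5]
Step 3: flows [3->0,4->0,2->1,1=3,4->3] -> levels [5 5 5 4 3]
Step 4: flows [0->3,0->4,1=2,1->3,3->4] -> levels [3 4 5 5 5]
Step 5: flows [3->0,4->0,2->1,3->1,3=4] -> levels [5 6 4 3 4]
Step 6: flows [0->3,0->4,1->2,1->3,4->3] -> levels [3 4 5 6 4]
Step 7: flows [3->0,4->0,2->1,3->1,3->4] -> levels [5 6 4 3 4]
  -> period-2 cycle: step 7 state = step 5 state; never stabilizes
  -> state at step 30: (30-5) mod 2 = 1, same as step 6 -> [3 4 5 6 4]

Answer: 3 4 5 6 4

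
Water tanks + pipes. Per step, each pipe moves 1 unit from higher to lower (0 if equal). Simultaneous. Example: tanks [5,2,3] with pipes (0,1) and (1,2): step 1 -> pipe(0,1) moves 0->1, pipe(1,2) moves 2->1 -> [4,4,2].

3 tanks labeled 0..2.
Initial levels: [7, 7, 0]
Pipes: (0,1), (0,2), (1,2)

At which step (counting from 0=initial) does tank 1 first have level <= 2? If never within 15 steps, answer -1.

Step 1: flows [0=1,0->2,1->2] -> levels [6 6 2]
Step 2: flows [0=1,0->2,1->2] -> levels [5 5 4]
Step 3: flows [0=1,0->2,1->2] -> levels [4 4 6]
Step 4: flows [0=1,2->0,2->1] -> levels [5 5 4]
  -> period-2 cycle (repeats step 2); tank 1 never drops to <=2
Tank 1 never reaches <=2 within 15 steps

Answer: -1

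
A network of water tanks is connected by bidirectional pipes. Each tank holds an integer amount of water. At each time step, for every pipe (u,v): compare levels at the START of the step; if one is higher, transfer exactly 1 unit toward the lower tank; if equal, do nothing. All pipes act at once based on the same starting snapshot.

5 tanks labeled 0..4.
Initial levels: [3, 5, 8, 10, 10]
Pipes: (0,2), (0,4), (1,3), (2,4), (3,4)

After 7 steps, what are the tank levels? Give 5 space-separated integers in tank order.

Step 1: flows [2->0,4->0,3->1,4->2,3=4] -> levels [5 6 8 9 8]
Step 2: flows [2->0,4->0,3->1,2=4,3->4] -> levels [7 7 7 7 8]
Step 3: flows [0=2,4->0,1=3,4->2,4->3] -> levels [8 7 8 8 5]
Step 4: flows [0=2,0->4,3->1,2->4,3->4] -> levels [7 8 7 6 8]
Step 5: flows [0=2,4->0,1->3,4->2,4->3] -> levels [8 7 8 8 5]
  -> period-2 cycle: step 5 state = step 3 state
  -> state at step 7: (7-3) mod 2 = 0, same as step 3 -> [8 7 8 8 5]

Answer: 8 7 8 8 5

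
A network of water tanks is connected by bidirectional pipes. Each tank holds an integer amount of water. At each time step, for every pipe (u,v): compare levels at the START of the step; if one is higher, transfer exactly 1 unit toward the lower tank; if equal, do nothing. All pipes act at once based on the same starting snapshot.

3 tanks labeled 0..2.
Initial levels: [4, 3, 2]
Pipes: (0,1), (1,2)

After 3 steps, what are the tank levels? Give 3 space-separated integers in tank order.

Answer: 3 3 3

Derivation:
Step 1: flows [0->1,1->2] -> levels [3 3 3]
Step 2: flows [0=1,1=2] -> levels [3 3 3]
  -> stable; steps 3..3 unchanged -> [3 3 3]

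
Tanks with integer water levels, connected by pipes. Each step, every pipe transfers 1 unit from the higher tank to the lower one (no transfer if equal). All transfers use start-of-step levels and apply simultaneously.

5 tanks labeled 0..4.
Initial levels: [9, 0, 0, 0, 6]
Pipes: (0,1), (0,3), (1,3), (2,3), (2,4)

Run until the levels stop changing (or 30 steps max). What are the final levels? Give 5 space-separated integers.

Answer: 3 3 3 3 3

Derivation:
Step 1: flows [0->1,0->3,1=3,2=3,4->2] -> levels [7 1 1 1 5]
Step 2: flows [0->1,0->3,1=3,2=3,4->2] -> levels [5 2 2 2 4]
Step 3: flows [0->1,0->3,1=3,2=3,4->2] -> levels [3 3 3 3 3]
Step 4: flows [0=1,0=3,1=3,2=3,2=4] -> levels [3 3 3 3 3]
  -> stable (no change)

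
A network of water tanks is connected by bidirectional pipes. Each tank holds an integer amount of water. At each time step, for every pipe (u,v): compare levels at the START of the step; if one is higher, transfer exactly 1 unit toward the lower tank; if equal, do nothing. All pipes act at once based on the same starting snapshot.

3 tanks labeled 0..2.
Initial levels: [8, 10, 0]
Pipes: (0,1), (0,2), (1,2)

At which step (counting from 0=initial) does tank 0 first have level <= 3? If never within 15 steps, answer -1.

Answer: -1

Derivation:
Step 1: flows [1->0,0->2,1->2] -> levels [8 8 2]
Step 2: flows [0=1,0->2,1->2] -> levels [7 7 4]
Step 3: flows [0=1,0->2,1->2] -> levels [6 6 6]
Step 4: flows [0=1,0=2,1=2] -> levels [6 6 6]
  -> stable; tank 0 stays at 6 > 3
Tank 0 never reaches <=3 within 15 steps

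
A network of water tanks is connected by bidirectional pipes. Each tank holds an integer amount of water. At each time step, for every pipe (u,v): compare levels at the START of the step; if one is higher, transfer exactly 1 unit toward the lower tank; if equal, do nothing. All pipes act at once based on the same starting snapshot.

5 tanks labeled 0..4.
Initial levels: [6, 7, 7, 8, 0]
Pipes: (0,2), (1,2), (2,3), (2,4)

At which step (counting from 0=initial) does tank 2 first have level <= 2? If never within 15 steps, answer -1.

Answer: -1

Derivation:
Step 1: flows [2->0,1=2,3->2,2->4] -> levels [7 7 6 7 1]
Step 2: flows [0->2,1->2,3->2,2->4] -> levels [6 6 8 6 2]
Step 3: flows [2->0,2->1,2->3,2->4] -> levels [7 7 4 7 3]
Step 4: flows [0->2,1->2,3->2,2->4] -> levels [6 6 6 6 4]
Step 5: flows [0=2,1=2,2=3,2->4] -> levels [6 6 5 6 5]
Step 6: flows [0->2,1->2,3->2,2=4] -> levels [5 5 8 5 5]
Step 7: flows [2->0,2->1,2->3,2->4] -> levels [6 6 4 6 6]
Step 8: flows [0->2,1->2,3->2,4->2] -> levels [5 5 8 5 5]
  -> period-2 cycle (repeats step 6); tank 2 never drops to <=2
Tank 2 never reaches <=2 within 15 steps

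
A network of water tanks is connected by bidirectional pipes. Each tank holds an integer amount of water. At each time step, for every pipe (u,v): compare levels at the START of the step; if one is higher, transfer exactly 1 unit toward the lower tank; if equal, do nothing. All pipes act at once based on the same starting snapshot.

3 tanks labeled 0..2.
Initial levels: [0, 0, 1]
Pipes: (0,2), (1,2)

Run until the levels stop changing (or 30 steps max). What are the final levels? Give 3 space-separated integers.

Answer: 0 0 1

Derivation:
Step 1: flows [2->0,2->1] -> levels [1 1 -1]
Step 2: flows [0->2,1->2] -> levels [0 0 1]
  -> period-2 cycle: step 2 state = step 0 state; never stabilizes
  -> state at step 30: (30-0) mod 2 = 0, same as step 0 -> [0 0 1]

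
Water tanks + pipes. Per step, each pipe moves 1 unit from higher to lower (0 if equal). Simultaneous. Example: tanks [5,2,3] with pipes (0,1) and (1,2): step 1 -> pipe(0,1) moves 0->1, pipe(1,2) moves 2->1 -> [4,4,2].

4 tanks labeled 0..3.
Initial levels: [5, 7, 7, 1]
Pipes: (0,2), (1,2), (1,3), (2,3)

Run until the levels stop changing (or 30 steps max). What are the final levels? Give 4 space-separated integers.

Step 1: flows [2->0,1=2,1->3,2->3] -> levels [6 6 5 3]
Step 2: flows [0->2,1->2,1->3,2->3] -> levels [5 4 6 5]
Step 3: flows [2->0,2->1,3->1,2->3] -> levels [6 6 3 5]
Step 4: flows [0->2,1->2,1->3,3->2] -> levels [5 4 6 5]
  -> period-2 cycle: step 4 state = step 2 state; never stabilizes
  -> state at step 30: (30-2) mod 2 = 0, same as step 2 -> [5 4 6 5]

Answer: 5 4 6 5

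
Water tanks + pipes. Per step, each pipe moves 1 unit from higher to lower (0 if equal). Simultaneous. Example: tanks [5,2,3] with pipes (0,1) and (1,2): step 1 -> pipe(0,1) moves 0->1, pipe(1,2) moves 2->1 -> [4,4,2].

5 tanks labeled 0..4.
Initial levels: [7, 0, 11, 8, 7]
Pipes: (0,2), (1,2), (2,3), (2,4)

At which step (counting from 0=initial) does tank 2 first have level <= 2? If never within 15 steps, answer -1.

Step 1: flows [2->0,2->1,2->3,2->4] -> levels [8 1 7 9 8]
Step 2: flows [0->2,2->1,3->2,4->2] -> levels [7 2 9 8 7]
Step 3: flows [2->0,2->1,2->3,2->4] -> levels [8 3 5 9 8]
Step 4: flows [0->2,2->1,3->2,4->2] -> levels [7 4 7 8 7]
Step 5: flows [0=2,2->1,3->2,2=4] -> levels [7 5 7 7 7]
Step 6: flows [0=2,2->1,2=3,2=4] -> levels [7 6 6 7 7]
Step 7: flows [0->2,1=2,3->2,4->2] -> levels [6 6 9 6 6]
Step 8: flows [2->0,2->1,2->3,2->4] -> levels [7 7 5 7 7]
Step 9: flows [0->2,1->2,3->2,4->2] -> levels [6 6 9 6 6]
  -> period-2 cycle (repeats step 7); tank 2 never drops to <=2
Tank 2 never reaches <=2 within 15 steps

Answer: -1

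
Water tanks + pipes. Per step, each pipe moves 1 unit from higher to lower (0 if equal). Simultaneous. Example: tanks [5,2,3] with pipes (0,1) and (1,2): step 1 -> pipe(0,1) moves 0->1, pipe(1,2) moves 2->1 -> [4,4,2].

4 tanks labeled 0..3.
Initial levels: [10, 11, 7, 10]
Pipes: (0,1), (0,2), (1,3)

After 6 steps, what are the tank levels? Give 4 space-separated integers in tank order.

Answer: 8 11 9 10

Derivation:
Step 1: flows [1->0,0->2,1->3] -> levels [10 9 8 11]
Step 2: flows [0->1,0->2,3->1] -> levels [8 11 9 10]
Step 3: flows [1->0,2->0,1->3] -> levels [10 9 8 11]
  -> period-2 cycle: step 3 state = step 1 state
  -> state at step 6: (6-1) mod 2 = 1, same as step 2 -> [8 11 9 10]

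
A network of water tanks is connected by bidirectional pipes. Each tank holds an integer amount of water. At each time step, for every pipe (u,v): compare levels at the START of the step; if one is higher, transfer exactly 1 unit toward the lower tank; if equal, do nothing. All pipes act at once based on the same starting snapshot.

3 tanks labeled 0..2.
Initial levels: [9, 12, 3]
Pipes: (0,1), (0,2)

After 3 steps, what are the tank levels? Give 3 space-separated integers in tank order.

Step 1: flows [1->0,0->2] -> levels [9 11 4]
Step 2: flows [1->0,0->2] -> levels [9 10 5]
Step 3: flows [1->0,0->2] -> levels [9 9 6]

Answer: 9 9 6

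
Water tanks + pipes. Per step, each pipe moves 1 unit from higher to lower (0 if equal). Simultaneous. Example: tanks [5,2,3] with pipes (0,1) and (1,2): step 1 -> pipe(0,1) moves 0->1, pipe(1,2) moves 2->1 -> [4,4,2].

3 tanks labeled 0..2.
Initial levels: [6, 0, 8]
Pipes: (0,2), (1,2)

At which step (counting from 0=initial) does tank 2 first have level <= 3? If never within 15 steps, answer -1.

Step 1: flows [2->0,2->1] -> levels [7 1 6]
Step 2: flows [0->2,2->1] -> levels [6 2 6]
Step 3: flows [0=2,2->1] -> levels [6 3 5]
Step 4: flows [0->2,2->1] -> levels [5 4 5]
Step 5: flows [0=2,2->1] -> levels [5 5 4]
Step 6: flows [0->2,1->2] -> levels [4 4 6]
Step 7: flows [2->0,2->1] -> levels [5 5 4]
  -> period-2 cycle (repeats step 5); tank 2 never drops to <=3
Tank 2 never reaches <=3 within 15 steps

Answer: -1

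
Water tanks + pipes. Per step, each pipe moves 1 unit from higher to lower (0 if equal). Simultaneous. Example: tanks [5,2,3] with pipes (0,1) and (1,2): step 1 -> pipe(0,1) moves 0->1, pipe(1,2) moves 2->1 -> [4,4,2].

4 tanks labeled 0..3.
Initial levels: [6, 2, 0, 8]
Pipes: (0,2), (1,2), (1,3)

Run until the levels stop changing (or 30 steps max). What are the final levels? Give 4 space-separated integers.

Answer: 4 5 3 4

Derivation:
Step 1: flows [0->2,1->2,3->1] -> levels [5 2 2 7]
Step 2: flows [0->2,1=2,3->1] -> levels [4 3 3 6]
Step 3: flows [0->2,1=2,3->1] -> levels [3 4 4 5]
Step 4: flows [2->0,1=2,3->1] -> levels [4 5 3 4]
Step 5: flows [0->2,1->2,1->3] -> levels [3 3 5 5]
Step 6: flows [2->0,2->1,3->1] -> levels [4 5 3 4]
  -> period-2 cycle: step 6 state = step 4 state; never stabilizes
  -> state at step 30: (30-4) mod 2 = 0, same as step 4 -> [4 5 3 4]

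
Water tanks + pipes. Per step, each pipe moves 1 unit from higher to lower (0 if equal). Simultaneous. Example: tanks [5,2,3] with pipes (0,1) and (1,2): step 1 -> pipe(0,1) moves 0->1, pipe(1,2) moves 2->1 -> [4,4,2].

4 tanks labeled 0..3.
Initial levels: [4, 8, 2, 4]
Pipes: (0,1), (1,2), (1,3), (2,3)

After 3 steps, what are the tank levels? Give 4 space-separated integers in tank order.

Step 1: flows [1->0,1->2,1->3,3->2] -> levels [5 5 4 4]
Step 2: flows [0=1,1->2,1->3,2=3] -> levels [5 3 5 5]
Step 3: flows [0->1,2->1,3->1,2=3] -> levels [4 6 4 4]

Answer: 4 6 4 4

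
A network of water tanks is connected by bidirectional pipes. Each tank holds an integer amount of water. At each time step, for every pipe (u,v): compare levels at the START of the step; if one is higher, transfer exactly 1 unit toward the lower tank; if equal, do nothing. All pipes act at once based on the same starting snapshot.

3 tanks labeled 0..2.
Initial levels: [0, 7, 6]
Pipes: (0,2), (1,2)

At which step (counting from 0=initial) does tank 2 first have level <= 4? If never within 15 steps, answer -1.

Step 1: flows [2->0,1->2] -> levels [1 6 6]
Step 2: flows [2->0,1=2] -> levels [2 6 5]
Step 3: flows [2->0,1->2] -> levels [3 5 5]
Step 4: flows [2->0,1=2] -> levels [4 5 4]
Tank 2 first reaches <=4 at step 4

Answer: 4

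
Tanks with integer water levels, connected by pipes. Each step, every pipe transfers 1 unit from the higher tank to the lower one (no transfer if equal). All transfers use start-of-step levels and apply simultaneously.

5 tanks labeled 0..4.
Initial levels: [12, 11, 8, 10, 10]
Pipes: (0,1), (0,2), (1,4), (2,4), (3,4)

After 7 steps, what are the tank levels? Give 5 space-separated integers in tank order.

Step 1: flows [0->1,0->2,1->4,4->2,3=4] -> levels [10 11 10 10 10]
Step 2: flows [1->0,0=2,1->4,2=4,3=4] -> levels [11 9 10 10 11]
Step 3: flows [0->1,0->2,4->1,4->2,4->3] -> levels [9 11 12 11 8]
Step 4: flows [1->0,2->0,1->4,2->4,3->4] -> levels [11 9 10 10 11]
  -> period-2 cycle: step 4 state = step 2 state
  -> state at step 7: (7-2) mod 2 = 1, same as step 3 -> [9 11 12 11 8]

Answer: 9 11 12 11 8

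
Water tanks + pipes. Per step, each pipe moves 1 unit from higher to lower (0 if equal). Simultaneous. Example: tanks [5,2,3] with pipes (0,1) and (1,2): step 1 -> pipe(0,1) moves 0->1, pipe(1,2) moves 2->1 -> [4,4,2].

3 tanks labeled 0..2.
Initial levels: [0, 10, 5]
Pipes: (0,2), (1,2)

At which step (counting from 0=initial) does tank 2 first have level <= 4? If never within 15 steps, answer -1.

Step 1: flows [2->0,1->2] -> levels [1 9 5]
Step 2: flows [2->0,1->2] -> levels [2 8 5]
Step 3: flows [2->0,1->2] -> levels [3 7 5]
Step 4: flows [2->0,1->2] -> levels [4 6 5]
Step 5: flows [2->0,1->2] -> levels [5 5 5]
Step 6: flows [0=2,1=2] -> levels [5 5 5]
  -> stable; tank 2 stays at 5 > 4
Tank 2 never reaches <=4 within 15 steps

Answer: -1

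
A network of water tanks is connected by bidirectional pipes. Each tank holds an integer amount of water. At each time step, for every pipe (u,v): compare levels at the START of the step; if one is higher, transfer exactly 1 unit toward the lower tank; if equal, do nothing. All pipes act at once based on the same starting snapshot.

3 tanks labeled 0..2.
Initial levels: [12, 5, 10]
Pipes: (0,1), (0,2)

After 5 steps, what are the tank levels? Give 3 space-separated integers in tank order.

Answer: 9 9 9

Derivation:
Step 1: flows [0->1,0->2] -> levels [10 6 11]
Step 2: flows [0->1,2->0] -> levels [10 7 10]
Step 3: flows [0->1,0=2] -> levels [9 8 10]
Step 4: flows [0->1,2->0] -> levels [9 9 9]
Step 5: flows [0=1,0=2] -> levels [9 9 9]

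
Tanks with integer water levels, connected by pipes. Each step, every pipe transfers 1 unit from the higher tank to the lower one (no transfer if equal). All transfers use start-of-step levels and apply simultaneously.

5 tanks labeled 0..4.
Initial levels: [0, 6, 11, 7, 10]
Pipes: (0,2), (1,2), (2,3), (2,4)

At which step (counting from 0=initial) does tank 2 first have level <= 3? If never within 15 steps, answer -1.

Step 1: flows [2->0,2->1,2->3,2->4] -> levels [1 7 7 8 11]
Step 2: flows [2->0,1=2,3->2,4->2] -> levels [2 7 8 7 10]
Step 3: flows [2->0,2->1,2->3,4->2] -> levels [3 8 6 8 9]
Step 4: flows [2->0,1->2,3->2,4->2] -> levels [4 7 8 7 8]
Step 5: flows [2->0,2->1,2->3,2=4] -> levels [5 8 5 8 8]
Step 6: flows [0=2,1->2,3->2,4->2] -> levels [5 7 8 7 7]
Step 7: flows [2->0,2->1,2->3,2->4] -> levels [6 8 4 8 8]
Step 8: flows [0->2,1->2,3->2,4->2] -> levels [5 7 8 7 7]
  -> period-2 cycle (repeats step 6); tank 2 never drops to <=3
Tank 2 never reaches <=3 within 15 steps

Answer: -1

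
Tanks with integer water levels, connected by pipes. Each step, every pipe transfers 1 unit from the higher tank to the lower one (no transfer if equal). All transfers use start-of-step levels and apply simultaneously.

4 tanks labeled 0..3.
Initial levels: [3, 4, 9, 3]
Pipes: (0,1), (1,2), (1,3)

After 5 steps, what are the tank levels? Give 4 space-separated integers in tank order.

Answer: 4 7 4 4

Derivation:
Step 1: flows [1->0,2->1,1->3] -> levels [4 3 8 4]
Step 2: flows [0->1,2->1,3->1] -> levels [3 6 7 3]
Step 3: flows [1->0,2->1,1->3] -> levels [4 5 6 4]
Step 4: flows [1->0,2->1,1->3] -> levels [5 4 5 5]
Step 5: flows [0->1,2->1,3->1] -> levels [4 7 4 4]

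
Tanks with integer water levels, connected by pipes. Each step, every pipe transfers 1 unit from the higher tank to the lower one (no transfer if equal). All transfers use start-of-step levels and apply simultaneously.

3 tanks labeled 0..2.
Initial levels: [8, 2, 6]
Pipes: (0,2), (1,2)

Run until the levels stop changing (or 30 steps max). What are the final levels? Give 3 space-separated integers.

Answer: 5 5 6

Derivation:
Step 1: flows [0->2,2->1] -> levels [7 3 6]
Step 2: flows [0->2,2->1] -> levels [6 4 6]
Step 3: flows [0=2,2->1] -> levels [6 5 5]
Step 4: flows [0->2,1=2] -> levels [5 5 6]
Step 5: flows [2->0,2->1] -> levels [6 6 4]
Step 6: flows [0->2,1->2] -> levels [5 5 6]
  -> period-2 cycle: step 6 state = step 4 state; never stabilizes
  -> state at step 30: (30-4) mod 2 = 0, same as step 4 -> [5 5 6]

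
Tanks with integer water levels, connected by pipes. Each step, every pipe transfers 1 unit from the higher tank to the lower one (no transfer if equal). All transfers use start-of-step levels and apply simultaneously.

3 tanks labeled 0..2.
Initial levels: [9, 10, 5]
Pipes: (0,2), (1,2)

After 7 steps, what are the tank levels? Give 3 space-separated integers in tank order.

Step 1: flows [0->2,1->2] -> levels [8 9 7]
Step 2: flows [0->2,1->2] -> levels [7 8 9]
Step 3: flows [2->0,2->1] -> levels [8 9 7]
  -> period-2 cycle: step 3 state = step 1 state
  -> state at step 7: (7-1) mod 2 = 0, same as step 1 -> [8 9 7]

Answer: 8 9 7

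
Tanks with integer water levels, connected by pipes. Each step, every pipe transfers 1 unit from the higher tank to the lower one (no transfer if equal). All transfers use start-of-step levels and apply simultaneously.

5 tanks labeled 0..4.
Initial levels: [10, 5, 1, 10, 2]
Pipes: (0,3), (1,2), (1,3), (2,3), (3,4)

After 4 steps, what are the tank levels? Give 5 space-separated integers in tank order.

Answer: 7 5 5 6 5

Derivation:
Step 1: flows [0=3,1->2,3->1,3->2,3->4] -> levels [10 5 3 7 3]
Step 2: flows [0->3,1->2,3->1,3->2,3->4] -> levels [9 5 5 5 4]
Step 3: flows [0->3,1=2,1=3,2=3,3->4] -> levels [8 5 5 5 5]
Step 4: flows [0->3,1=2,1=3,2=3,3=4] -> levels [7 5 5 6 5]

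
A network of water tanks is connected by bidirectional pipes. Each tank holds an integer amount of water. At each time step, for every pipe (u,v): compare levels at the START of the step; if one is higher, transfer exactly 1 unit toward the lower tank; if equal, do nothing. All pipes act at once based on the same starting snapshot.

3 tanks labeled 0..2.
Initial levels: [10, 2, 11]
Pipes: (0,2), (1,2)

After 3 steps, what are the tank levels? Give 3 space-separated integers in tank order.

Answer: 9 5 9

Derivation:
Step 1: flows [2->0,2->1] -> levels [11 3 9]
Step 2: flows [0->2,2->1] -> levels [10 4 9]
Step 3: flows [0->2,2->1] -> levels [9 5 9]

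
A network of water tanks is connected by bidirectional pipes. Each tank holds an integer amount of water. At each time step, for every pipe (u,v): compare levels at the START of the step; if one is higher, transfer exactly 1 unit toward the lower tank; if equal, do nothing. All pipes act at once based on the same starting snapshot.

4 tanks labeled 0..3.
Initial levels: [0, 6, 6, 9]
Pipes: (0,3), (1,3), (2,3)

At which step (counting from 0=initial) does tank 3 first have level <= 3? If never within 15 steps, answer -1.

Answer: 6

Derivation:
Step 1: flows [3->0,3->1,3->2] -> levels [1 7 7 6]
Step 2: flows [3->0,1->3,2->3] -> levels [2 6 6 7]
Step 3: flows [3->0,3->1,3->2] -> levels [3 7 7 4]
Step 4: flows [3->0,1->3,2->3] -> levels [4 6 6 5]
Step 5: flows [3->0,1->3,2->3] -> levels [5 5 5 6]
Step 6: flows [3->0,3->1,3->2] -> levels [6 6 6 3]
Tank 3 first reaches <=3 at step 6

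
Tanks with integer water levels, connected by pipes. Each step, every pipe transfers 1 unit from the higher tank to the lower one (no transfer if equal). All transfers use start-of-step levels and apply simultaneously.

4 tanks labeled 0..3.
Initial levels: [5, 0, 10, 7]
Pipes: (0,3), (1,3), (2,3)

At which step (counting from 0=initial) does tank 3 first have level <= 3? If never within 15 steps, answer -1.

Answer: -1

Derivation:
Step 1: flows [3->0,3->1,2->3] -> levels [6 1 9 6]
Step 2: flows [0=3,3->1,2->3] -> levels [6 2 8 6]
Step 3: flows [0=3,3->1,2->3] -> levels [6 3 7 6]
Step 4: flows [0=3,3->1,2->3] -> levels [6 4 6 6]
Step 5: flows [0=3,3->1,2=3] -> levels [6 5 6 5]
Step 6: flows [0->3,1=3,2->3] -> levels [5 5 5 7]
Step 7: flows [3->0,3->1,3->2] -> levels [6 6 6 4]
Step 8: flows [0->3,1->3,2->3] -> levels [5 5 5 7]
  -> period-2 cycle (repeats step 6); tank 3 never drops to <=3
Tank 3 never reaches <=3 within 15 steps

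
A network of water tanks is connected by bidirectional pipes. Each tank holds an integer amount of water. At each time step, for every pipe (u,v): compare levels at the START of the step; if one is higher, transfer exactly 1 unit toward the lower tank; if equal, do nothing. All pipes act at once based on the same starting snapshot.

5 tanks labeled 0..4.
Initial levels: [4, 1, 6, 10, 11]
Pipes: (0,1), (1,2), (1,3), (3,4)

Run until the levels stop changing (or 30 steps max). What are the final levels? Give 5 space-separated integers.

Step 1: flows [0->1,2->1,3->1,4->3] -> levels [3 4 5 10 10]
Step 2: flows [1->0,2->1,3->1,3=4] -> levels [4 5 4 9 10]
Step 3: flows [1->0,1->2,3->1,4->3] -> levels [5 4 5 9 9]
Step 4: flows [0->1,2->1,3->1,3=4] -> levels [4 7 4 8 9]
Step 5: flows [1->0,1->2,3->1,4->3] -> levels [5 6 5 8 8]
Step 6: flows [1->0,1->2,3->1,3=4] -> levels [6 5 6 7 8]
Step 7: flows [0->1,2->1,3->1,4->3] -> levels [5 8 5 7 7]
Step 8: flows [1->0,1->2,1->3,3=4] -> levels [6 5 6 8 7]
Step 9: flows [0->1,2->1,3->1,3->4] -> levels [5 8 5 6 8]
Step 10: flows [1->0,1->2,1->3,4->3] -> levels [6 5 6 8 7]
  -> period-2 cycle: step 10 state = step 8 state; never stabilizes
  -> state at step 30: (30-8) mod 2 = 0, same as step 8 -> [6 5 6 8 7]

Answer: 6 5 6 8 7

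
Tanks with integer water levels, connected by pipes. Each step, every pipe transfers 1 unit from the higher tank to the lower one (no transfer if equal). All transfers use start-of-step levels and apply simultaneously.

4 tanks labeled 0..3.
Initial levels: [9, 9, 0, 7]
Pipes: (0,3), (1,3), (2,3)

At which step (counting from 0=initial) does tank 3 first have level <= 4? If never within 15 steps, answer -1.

Step 1: flows [0->3,1->3,3->2] -> levels [8 8 1 8]
Step 2: flows [0=3,1=3,3->2] -> levels [8 8 2 7]
Step 3: flows [0->3,1->3,3->2] -> levels [7 7 3 8]
Step 4: flows [3->0,3->1,3->2] -> levels [8 8 4 5]
Step 5: flows [0->3,1->3,3->2] -> levels [7 7 5 6]
Step 6: flows [0->3,1->3,3->2] -> levels [6 6 6 7]
Step 7: flows [3->0,3->1,3->2] -> levels [7 7 7 4]
Tank 3 first reaches <=4 at step 7

Answer: 7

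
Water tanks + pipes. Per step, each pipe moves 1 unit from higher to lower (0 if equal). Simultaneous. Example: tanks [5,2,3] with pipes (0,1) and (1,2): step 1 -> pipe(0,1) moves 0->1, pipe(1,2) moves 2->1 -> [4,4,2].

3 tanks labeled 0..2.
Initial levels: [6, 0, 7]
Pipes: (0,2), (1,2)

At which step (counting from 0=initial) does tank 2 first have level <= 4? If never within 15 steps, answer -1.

Answer: 4

Derivation:
Step 1: flows [2->0,2->1] -> levels [7 1 5]
Step 2: flows [0->2,2->1] -> levels [6 2 5]
Step 3: flows [0->2,2->1] -> levels [5 3 5]
Step 4: flows [0=2,2->1] -> levels [5 4 4]
Tank 2 first reaches <=4 at step 4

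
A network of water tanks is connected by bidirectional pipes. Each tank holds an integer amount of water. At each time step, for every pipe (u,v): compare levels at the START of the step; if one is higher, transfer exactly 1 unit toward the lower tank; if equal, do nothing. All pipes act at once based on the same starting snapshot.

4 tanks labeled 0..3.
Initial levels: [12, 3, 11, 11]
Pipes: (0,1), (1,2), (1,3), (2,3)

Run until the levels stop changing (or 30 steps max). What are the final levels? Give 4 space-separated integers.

Step 1: flows [0->1,2->1,3->1,2=3] -> levels [11 6 10 10]
Step 2: flows [0->1,2->1,3->1,2=3] -> levels [10 9 9 9]
Step 3: flows [0->1,1=2,1=3,2=3] -> levels [9 10 9 9]
Step 4: flows [1->0,1->2,1->3,2=3] -> levels [10 7 10 10]
Step 5: flows [0->1,2->1,3->1,2=3] -> levels [9 10 9 9]
  -> period-2 cycle: step 5 state = step 3 state; never stabilizes
  -> state at step 30: (30-3) mod 2 = 1, same as step 4 -> [10 7 10 10]

Answer: 10 7 10 10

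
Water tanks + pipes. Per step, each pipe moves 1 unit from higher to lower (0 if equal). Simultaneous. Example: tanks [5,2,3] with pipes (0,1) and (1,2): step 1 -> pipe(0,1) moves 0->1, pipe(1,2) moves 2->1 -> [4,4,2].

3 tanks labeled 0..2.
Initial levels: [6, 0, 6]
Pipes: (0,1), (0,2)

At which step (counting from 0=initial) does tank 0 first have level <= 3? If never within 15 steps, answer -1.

Step 1: flows [0->1,0=2] -> levels [5 1 6]
Step 2: flows [0->1,2->0] -> levels [5 2 5]
Step 3: flows [0->1,0=2] -> levels [4 3 5]
Step 4: flows [0->1,2->0] -> levels [4 4 4]
Step 5: flows [0=1,0=2] -> levels [4 4 4]
  -> stable; tank 0 stays at 4 > 3
Tank 0 never reaches <=3 within 15 steps

Answer: -1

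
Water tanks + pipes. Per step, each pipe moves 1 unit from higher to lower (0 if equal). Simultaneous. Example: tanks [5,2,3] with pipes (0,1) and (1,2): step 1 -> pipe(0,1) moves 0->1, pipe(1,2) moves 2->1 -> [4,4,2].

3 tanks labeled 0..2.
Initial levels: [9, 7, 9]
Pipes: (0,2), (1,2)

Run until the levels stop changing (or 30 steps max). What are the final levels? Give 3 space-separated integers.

Step 1: flows [0=2,2->1] -> levels [9 8 8]
Step 2: flows [0->2,1=2] -> levels [8 8 9]
Step 3: flows [2->0,2->1] -> levels [9 9 7]
Step 4: flows [0->2,1->2] -> levels [8 8 9]
  -> period-2 cycle: step 4 state = step 2 state; never stabilizes
  -> state at step 30: (30-2) mod 2 = 0, same as step 2 -> [8 8 9]

Answer: 8 8 9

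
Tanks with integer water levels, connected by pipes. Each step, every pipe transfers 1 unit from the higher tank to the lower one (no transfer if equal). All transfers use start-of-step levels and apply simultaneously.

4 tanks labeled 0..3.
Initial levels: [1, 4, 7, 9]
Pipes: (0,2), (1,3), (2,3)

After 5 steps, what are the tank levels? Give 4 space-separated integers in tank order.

Step 1: flows [2->0,3->1,3->2] -> levels [2 5 7 7]
Step 2: flows [2->0,3->1,2=3] -> levels [3 6 6 6]
Step 3: flows [2->0,1=3,2=3] -> levels [4 6 5 6]
Step 4: flows [2->0,1=3,3->2] -> levels [5 6 5 5]
Step 5: flows [0=2,1->3,2=3] -> levels [5 5 5 6]

Answer: 5 5 5 6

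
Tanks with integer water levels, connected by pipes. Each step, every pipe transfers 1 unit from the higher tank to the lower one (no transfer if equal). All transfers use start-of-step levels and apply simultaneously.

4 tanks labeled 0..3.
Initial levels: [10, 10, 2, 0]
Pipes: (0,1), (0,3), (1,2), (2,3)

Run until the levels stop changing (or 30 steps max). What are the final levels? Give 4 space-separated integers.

Step 1: flows [0=1,0->3,1->2,2->3] -> levels [9 9 2 2]
Step 2: flows [0=1,0->3,1->2,2=3] -> levels [8 8 3 3]
Step 3: flows [0=1,0->3,1->2,2=3] -> levels [7 7 4 4]
Step 4: flows [0=1,0->3,1->2,2=3] -> levels [6 6 5 5]
Step 5: flows [0=1,0->3,1->2,2=3] -> levels [5 5 6 6]
Step 6: flows [0=1,3->0,2->1,2=3] -> levels [6 6 5 5]
  -> period-2 cycle: step 6 state = step 4 state; never stabilizes
  -> state at step 30: (30-4) mod 2 = 0, same as step 4 -> [6 6 5 5]

Answer: 6 6 5 5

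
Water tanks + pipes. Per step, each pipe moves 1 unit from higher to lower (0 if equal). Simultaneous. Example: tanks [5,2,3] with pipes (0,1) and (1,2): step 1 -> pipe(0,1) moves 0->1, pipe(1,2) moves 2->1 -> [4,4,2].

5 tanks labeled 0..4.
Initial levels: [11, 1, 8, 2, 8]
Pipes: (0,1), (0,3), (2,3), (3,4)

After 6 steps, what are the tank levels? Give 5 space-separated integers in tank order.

Step 1: flows [0->1,0->3,2->3,4->3] -> levels [9 2 7 5 7]
Step 2: flows [0->1,0->3,2->3,4->3] -> levels [7 3 6 8 6]
Step 3: flows [0->1,3->0,3->2,3->4] -> levels [7 4 7 5 7]
Step 4: flows [0->1,0->3,2->3,4->3] -> levels [5 5 6 8 6]
Step 5: flows [0=1,3->0,3->2,3->4] -> levels [6 5 7 5 7]
Step 6: flows [0->1,0->3,2->3,4->3] -> levels [4 6 6 8 6]

Answer: 4 6 6 8 6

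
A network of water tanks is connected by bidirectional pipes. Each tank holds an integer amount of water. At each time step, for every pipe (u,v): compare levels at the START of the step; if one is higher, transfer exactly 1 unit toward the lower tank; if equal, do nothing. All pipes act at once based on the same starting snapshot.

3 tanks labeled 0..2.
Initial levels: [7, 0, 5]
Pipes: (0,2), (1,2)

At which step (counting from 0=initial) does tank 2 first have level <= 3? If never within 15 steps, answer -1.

Step 1: flows [0->2,2->1] -> levels [6 1 5]
Step 2: flows [0->2,2->1] -> levels [5 2 5]
Step 3: flows [0=2,2->1] -> levels [5 3 4]
Step 4: flows [0->2,2->1] -> levels [4 4 4]
Step 5: flows [0=2,1=2] -> levels [4 4 4]
  -> stable; tank 2 stays at 4 > 3
Tank 2 never reaches <=3 within 15 steps

Answer: -1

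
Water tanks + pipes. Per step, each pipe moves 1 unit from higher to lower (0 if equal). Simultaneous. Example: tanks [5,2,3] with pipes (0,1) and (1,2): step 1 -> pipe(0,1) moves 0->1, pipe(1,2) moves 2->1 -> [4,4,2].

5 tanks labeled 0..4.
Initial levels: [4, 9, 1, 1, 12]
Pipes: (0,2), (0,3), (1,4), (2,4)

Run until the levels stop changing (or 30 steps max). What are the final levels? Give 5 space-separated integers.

Step 1: flows [0->2,0->3,4->1,4->2] -> levels [2 10 3 2 10]
Step 2: flows [2->0,0=3,1=4,4->2] -> levels [3 10 3 2 9]
Step 3: flows [0=2,0->3,1->4,4->2] -> levels [2 9 4 3 9]
Step 4: flows [2->0,3->0,1=4,4->2] -> levels [4 9 4 2 8]
Step 5: flows [0=2,0->3,1->4,4->2] -> levels [3 8 5 3 8]
Step 6: flows [2->0,0=3,1=4,4->2] -> levels [4 8 5 3 7]
Step 7: flows [2->0,0->3,1->4,4->2] -> levels [4 7 5 4 7]
Step 8: flows [2->0,0=3,1=4,4->2] -> levels [5 7 5 4 6]
Step 9: flows [0=2,0->3,1->4,4->2] -> levels [4 6 6 5 6]
Step 10: flows [2->0,3->0,1=4,2=4] -> levels [6 6 5 4 6]
Step 11: flows [0->2,0->3,1=4,4->2] -> levels [4 6 7 5 5]
Step 12: flows [2->0,3->0,1->4,2->4] -> levels [6 5 5 4 7]
Step 13: flows [0->2,0->3,4->1,4->2] -> levels [4 6 7 5 5]
  -> period-2 cycle: step 13 state = step 11 state; never stabilizes
  -> state at step 30: (30-11) mod 2 = 1, same as step 12 -> [6 5 5 4 7]

Answer: 6 5 5 4 7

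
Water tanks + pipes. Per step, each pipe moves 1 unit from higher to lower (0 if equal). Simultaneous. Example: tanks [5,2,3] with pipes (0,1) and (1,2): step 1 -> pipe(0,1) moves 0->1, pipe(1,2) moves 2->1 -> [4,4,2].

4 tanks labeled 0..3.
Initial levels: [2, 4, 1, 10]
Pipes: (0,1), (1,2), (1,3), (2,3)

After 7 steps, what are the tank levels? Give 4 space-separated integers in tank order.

Answer: 5 3 5 4

Derivation:
Step 1: flows [1->0,1->2,3->1,3->2] -> levels [3 3 3 8]
Step 2: flows [0=1,1=2,3->1,3->2] -> levels [3 4 4 6]
Step 3: flows [1->0,1=2,3->1,3->2] -> levels [4 4 5 4]
Step 4: flows [0=1,2->1,1=3,2->3] -> levels [4 5 3 5]
Step 5: flows [1->0,1->2,1=3,3->2] -> levels [5 3 5 4]
Step 6: flows [0->1,2->1,3->1,2->3] -> levels [4 6 3 4]
Step 7: flows [1->0,1->2,1->3,3->2] -> levels [5 3 5 4]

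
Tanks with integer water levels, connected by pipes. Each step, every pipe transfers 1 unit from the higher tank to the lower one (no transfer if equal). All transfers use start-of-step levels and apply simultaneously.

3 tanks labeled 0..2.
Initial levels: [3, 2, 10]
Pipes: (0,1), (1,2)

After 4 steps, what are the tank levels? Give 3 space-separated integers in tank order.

Answer: 4 5 6

Derivation:
Step 1: flows [0->1,2->1] -> levels [2 4 9]
Step 2: flows [1->0,2->1] -> levels [3 4 8]
Step 3: flows [1->0,2->1] -> levels [4 4 7]
Step 4: flows [0=1,2->1] -> levels [4 5 6]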